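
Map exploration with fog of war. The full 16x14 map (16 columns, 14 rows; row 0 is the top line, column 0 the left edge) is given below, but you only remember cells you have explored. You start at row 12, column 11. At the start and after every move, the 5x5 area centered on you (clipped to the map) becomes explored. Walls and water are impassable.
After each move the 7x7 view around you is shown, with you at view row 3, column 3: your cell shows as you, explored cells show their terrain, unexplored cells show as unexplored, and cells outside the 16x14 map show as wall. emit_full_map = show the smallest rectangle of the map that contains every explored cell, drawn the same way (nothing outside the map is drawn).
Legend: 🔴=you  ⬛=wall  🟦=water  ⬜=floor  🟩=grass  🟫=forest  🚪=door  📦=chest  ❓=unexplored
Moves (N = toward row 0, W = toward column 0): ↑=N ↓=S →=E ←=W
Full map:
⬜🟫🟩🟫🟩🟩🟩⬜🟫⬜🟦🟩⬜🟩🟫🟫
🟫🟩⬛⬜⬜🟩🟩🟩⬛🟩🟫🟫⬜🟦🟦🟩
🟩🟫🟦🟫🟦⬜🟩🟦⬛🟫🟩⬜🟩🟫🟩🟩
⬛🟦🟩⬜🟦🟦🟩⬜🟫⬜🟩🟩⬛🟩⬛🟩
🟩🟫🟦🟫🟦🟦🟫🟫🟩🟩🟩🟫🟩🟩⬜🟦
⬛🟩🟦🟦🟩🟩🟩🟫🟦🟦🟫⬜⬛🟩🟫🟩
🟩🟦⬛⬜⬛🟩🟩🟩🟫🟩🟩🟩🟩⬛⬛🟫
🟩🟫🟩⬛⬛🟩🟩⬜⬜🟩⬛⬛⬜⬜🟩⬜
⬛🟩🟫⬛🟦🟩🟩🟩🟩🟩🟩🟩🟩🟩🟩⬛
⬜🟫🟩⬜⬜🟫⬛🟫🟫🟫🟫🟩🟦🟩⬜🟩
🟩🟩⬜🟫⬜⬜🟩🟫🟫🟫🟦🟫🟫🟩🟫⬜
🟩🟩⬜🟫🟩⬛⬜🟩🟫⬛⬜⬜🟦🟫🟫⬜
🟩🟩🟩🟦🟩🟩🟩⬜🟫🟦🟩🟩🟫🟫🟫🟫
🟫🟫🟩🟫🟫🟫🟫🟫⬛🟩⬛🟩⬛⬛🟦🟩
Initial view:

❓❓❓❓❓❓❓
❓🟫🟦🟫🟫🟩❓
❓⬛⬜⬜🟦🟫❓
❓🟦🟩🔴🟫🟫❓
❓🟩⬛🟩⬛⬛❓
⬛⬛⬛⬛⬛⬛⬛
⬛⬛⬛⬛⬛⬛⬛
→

❓❓❓❓❓❓❓
🟫🟦🟫🟫🟩🟫❓
⬛⬜⬜🟦🟫🟫❓
🟦🟩🟩🔴🟫🟫❓
🟩⬛🟩⬛⬛🟦❓
⬛⬛⬛⬛⬛⬛⬛
⬛⬛⬛⬛⬛⬛⬛

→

❓❓❓❓❓❓⬛
🟦🟫🟫🟩🟫⬜⬛
⬜⬜🟦🟫🟫⬜⬛
🟩🟩🟫🔴🟫🟫⬛
⬛🟩⬛⬛🟦🟩⬛
⬛⬛⬛⬛⬛⬛⬛
⬛⬛⬛⬛⬛⬛⬛

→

❓❓❓❓❓⬛⬛
🟫🟫🟩🟫⬜⬛⬛
⬜🟦🟫🟫⬜⬛⬛
🟩🟫🟫🔴🟫⬛⬛
🟩⬛⬛🟦🟩⬛⬛
⬛⬛⬛⬛⬛⬛⬛
⬛⬛⬛⬛⬛⬛⬛

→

❓❓❓❓⬛⬛⬛
🟫🟩🟫⬜⬛⬛⬛
🟦🟫🟫⬜⬛⬛⬛
🟫🟫🟫🔴⬛⬛⬛
⬛⬛🟦🟩⬛⬛⬛
⬛⬛⬛⬛⬛⬛⬛
⬛⬛⬛⬛⬛⬛⬛

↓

🟫🟩🟫⬜⬛⬛⬛
🟦🟫🟫⬜⬛⬛⬛
🟫🟫🟫🟫⬛⬛⬛
⬛⬛🟦🔴⬛⬛⬛
⬛⬛⬛⬛⬛⬛⬛
⬛⬛⬛⬛⬛⬛⬛
⬛⬛⬛⬛⬛⬛⬛

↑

❓❓❓❓⬛⬛⬛
🟫🟩🟫⬜⬛⬛⬛
🟦🟫🟫⬜⬛⬛⬛
🟫🟫🟫🔴⬛⬛⬛
⬛⬛🟦🟩⬛⬛⬛
⬛⬛⬛⬛⬛⬛⬛
⬛⬛⬛⬛⬛⬛⬛

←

❓❓❓❓❓⬛⬛
🟫🟫🟩🟫⬜⬛⬛
⬜🟦🟫🟫⬜⬛⬛
🟩🟫🟫🔴🟫⬛⬛
🟩⬛⬛🟦🟩⬛⬛
⬛⬛⬛⬛⬛⬛⬛
⬛⬛⬛⬛⬛⬛⬛


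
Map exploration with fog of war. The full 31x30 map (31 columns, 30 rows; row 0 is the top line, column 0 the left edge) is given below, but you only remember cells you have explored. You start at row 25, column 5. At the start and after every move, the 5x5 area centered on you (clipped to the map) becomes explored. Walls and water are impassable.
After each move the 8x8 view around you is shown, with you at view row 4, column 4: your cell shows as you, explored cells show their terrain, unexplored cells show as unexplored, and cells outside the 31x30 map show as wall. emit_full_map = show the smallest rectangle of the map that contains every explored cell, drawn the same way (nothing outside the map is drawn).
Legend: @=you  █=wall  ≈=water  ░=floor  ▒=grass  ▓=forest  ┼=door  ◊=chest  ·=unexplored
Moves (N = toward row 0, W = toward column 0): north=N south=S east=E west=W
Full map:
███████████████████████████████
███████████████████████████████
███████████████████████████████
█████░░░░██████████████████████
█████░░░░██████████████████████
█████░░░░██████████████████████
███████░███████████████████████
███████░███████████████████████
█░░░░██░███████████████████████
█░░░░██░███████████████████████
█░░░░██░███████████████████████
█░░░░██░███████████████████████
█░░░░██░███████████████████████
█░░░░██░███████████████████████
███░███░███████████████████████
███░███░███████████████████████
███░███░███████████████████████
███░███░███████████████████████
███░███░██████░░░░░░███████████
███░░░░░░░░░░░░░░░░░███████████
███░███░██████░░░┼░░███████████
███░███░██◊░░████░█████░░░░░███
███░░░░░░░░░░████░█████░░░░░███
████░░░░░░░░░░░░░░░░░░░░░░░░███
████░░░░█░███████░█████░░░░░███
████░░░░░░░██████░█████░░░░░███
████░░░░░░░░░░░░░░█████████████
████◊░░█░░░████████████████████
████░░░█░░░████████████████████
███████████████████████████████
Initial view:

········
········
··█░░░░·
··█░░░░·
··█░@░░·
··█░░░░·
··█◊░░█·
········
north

········
········
··░░░░░·
··█░░░░·
··█░@░░·
··█░░░░·
··█░░░░·
··█◊░░█·

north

········
········
··░███░·
··░░░░░·
··█░@░░·
··█░░░░·
··█░░░░·
··█░░░░·

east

········
········
·░███░█·
·░░░░░░·
·█░░@░░·
·█░░░░█·
·█░░░░░·
·█░░░░··

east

········
········
░███░██·
░░░░░░░·
█░░░@░░·
█░░░░█░·
█░░░░░░·
█░░░░···

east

········
········
███░██◊·
░░░░░░░·
░░░░@░░·
░░░░█░█·
░░░░░░░·
░░░░····

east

········
········
██░██◊░·
░░░░░░░·
░░░░@░░·
░░░█░██·
░░░░░░█·
░░░·····

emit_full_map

░███░██◊░
░░░░░░░░░
█░░░░░@░░
█░░░░█░██
█░░░░░░░█
█░░░░····
█◊░░█····

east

········
········
█░██◊░░·
░░░░░░░·
░░░░@░░·
░░█░███·
░░░░░██·
░░······

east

········
········
░██◊░░█·
░░░░░░█·
░░░░@░░·
░█░████·
░░░░███·
░·······

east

········
········
██◊░░██·
░░░░░██·
░░░░@░░·
█░█████·
░░░████·
········

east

········
········
█◊░░███·
░░░░███·
░░░░@░░·
░██████·
░░█████·
········

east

········
········
◊░░████·
░░░████·
░░░░@░░·
███████·
░██████·
········

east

········
········
░░████░·
░░████░·
░░░░@░░·
██████░·
██████░·
········

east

········
········
░████░█·
░████░█·
░░░░@░░·
█████░█·
█████░█·
········

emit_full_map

░███░██◊░░████░█
░░░░░░░░░░████░█
█░░░░░░░░░░░░@░░
█░░░░█░███████░█
█░░░░░░░██████░█
█░░░░···········
█◊░░█···········

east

········
········
████░██·
████░██·
░░░░@░░·
████░██·
████░██·
········

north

········
········
··░░┼░░·
████░██·
████@██·
░░░░░░░·
████░██·
████░██·

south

········
··░░┼░░·
████░██·
████░██·
░░░░@░░·
████░██·
████░██·
········

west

········
···░░┼░░
░████░██
░████░██
░░░░@░░░
█████░██
█████░██
········

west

········
····░░┼░
░░████░█
░░████░█
░░░░@░░░
██████░█
██████░█
········

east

········
···░░┼░░
░████░██
░████░██
░░░░@░░░
█████░██
█████░██
········

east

········
··░░┼░░·
████░██·
████░██·
░░░░@░░·
████░██·
████░██·
········

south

··░░┼░░·
████░██·
████░██·
░░░░░░░·
████@██·
████░██·
··░░░██·
········

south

████░██·
████░██·
░░░░░░░·
████░██·
████@██·
··░░░██·
··█████·
········

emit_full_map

············░░┼░░
░███░██◊░░████░██
░░░░░░░░░░████░██
█░░░░░░░░░░░░░░░░
█░░░░█░███████░██
█░░░░░░░██████@██
█░░░░·······░░░██
█◊░░█·······█████

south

████░██·
░░░░░░░·
████░██·
████░██·
··░░@██·
··█████·
··█████·
········

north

████░██·
████░██·
░░░░░░░·
████░██·
████@██·
··░░░██·
··█████·
··█████·

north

··░░┼░░·
████░██·
████░██·
░░░░░░░·
████@██·
████░██·
··░░░██·
··█████·

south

████░██·
████░██·
░░░░░░░·
████░██·
████@██·
··░░░██·
··█████·
··█████·

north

··░░┼░░·
████░██·
████░██·
░░░░░░░·
████@██·
████░██·
··░░░██·
··█████·


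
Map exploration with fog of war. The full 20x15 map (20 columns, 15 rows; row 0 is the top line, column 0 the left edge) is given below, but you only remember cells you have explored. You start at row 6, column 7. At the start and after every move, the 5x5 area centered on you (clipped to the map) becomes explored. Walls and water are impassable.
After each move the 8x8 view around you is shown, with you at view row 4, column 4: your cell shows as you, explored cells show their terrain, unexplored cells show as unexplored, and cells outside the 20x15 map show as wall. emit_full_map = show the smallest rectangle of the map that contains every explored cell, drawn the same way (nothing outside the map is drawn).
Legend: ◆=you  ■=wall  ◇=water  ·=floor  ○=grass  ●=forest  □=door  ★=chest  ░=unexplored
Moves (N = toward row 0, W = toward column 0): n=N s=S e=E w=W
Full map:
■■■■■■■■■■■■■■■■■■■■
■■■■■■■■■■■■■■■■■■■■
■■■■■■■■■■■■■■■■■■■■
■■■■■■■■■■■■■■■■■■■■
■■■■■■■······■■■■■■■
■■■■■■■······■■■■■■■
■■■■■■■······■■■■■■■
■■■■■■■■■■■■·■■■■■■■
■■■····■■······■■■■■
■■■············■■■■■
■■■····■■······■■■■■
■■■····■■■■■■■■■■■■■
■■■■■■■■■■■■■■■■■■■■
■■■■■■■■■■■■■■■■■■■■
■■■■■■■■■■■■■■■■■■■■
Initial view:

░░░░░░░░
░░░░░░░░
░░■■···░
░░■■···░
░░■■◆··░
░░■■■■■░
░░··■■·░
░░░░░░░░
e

░░░░░░░░
░░░░░░░░
░■■····░
░■■····░
░■■·◆··░
░■■■■■■░
░··■■··░
░░░░░░░░

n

░░░░░░░░
░░░░░░░░
░░■■■■■░
░■■····░
░■■·◆··░
░■■····░
░■■■■■■░
░··■■··░

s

░░░░░░░░
░░■■■■■░
░■■····░
░■■····░
░■■·◆··░
░■■■■■■░
░··■■··░
░░░░░░░░

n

░░░░░░░░
░░░░░░░░
░░■■■■■░
░■■····░
░■■·◆··░
░■■····░
░■■■■■■░
░··■■··░

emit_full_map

░■■■■■
■■····
■■·◆··
■■····
■■■■■■
··■■··

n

░░░░░░░░
░░░░░░░░
░░■■■■■░
░░■■■■■░
░■■·◆··░
░■■····░
░■■····░
░■■■■■■░

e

░░░░░░░░
░░░░░░░░
░■■■■■■░
░■■■■■■░
■■··◆··░
■■·····░
■■·····░
■■■■■■░░

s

░░░░░░░░
░■■■■■■░
░■■■■■■░
■■·····░
■■··◆··░
■■·····░
■■■■■■■░
··■■··░░

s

░■■■■■■░
░■■■■■■░
■■·····░
■■·····░
■■··◆··░
■■■■■■■░
··■■···░
░░░░░░░░

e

■■■■■■░░
■■■■■■░░
■······░
■······░
■···◆··░
■■■■■■·░
·■■····░
░░░░░░░░

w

░■■■■■■░
░■■■■■■░
■■······
■■······
■■··◆···
■■■■■■■·
··■■····
░░░░░░░░

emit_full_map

░■■■■■■░
░■■■■■■░
■■······
■■······
■■··◆···
■■■■■■■·
··■■····

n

░░░░░░░░
░■■■■■■░
░■■■■■■░
■■······
■■··◆···
■■······
■■■■■■■·
··■■····

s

░■■■■■■░
░■■■■■■░
■■······
■■······
■■··◆···
■■■■■■■·
··■■····
░░░░░░░░

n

░░░░░░░░
░■■■■■■░
░■■■■■■░
■■······
■■··◆···
■■······
■■■■■■■·
··■■····

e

░░░░░░░░
■■■■■■░░
■■■■■■■░
■······░
■···◆··░
■······░
■■■■■■·░
·■■····░

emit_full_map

░■■■■■■░
░■■■■■■■
■■······
■■···◆··
■■······
■■■■■■■·
··■■····

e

░░░░░░░░
■■■■■░░░
■■■■■■■░
······■░
····◆·■░
······■░
■■■■■·■░
■■····░░

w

░░░░░░░░
■■■■■■░░
■■■■■■■■
■······■
■···◆··■
■······■
■■■■■■·■
·■■····░

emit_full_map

░■■■■■■░░
░■■■■■■■■
■■······■
■■···◆··■
■■······■
■■■■■■■·■
··■■····░


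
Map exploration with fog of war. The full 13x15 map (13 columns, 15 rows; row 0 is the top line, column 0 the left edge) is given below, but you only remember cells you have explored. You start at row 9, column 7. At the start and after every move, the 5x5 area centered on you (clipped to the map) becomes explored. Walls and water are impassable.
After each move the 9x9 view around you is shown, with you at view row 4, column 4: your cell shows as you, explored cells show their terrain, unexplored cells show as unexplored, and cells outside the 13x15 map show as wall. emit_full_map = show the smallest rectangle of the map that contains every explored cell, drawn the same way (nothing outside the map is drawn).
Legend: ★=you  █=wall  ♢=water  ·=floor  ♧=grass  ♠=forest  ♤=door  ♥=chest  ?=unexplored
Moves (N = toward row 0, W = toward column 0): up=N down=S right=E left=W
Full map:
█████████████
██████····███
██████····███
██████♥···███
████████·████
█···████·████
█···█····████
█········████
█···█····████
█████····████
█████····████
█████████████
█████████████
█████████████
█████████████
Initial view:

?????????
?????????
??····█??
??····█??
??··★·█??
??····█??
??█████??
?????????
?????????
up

?????????
?????????
??····█??
??····█??
??··★·█??
??····█??
??····█??
??█████??
?????????

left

?????????
?????????
??█····█?
??·····█?
??█·★··█?
??█····█?
??█····█?
???█████?
?????????

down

?????????
??█····█?
??·····█?
??█····█?
??█·★··█?
??█····█?
??██████?
?????????
?????????

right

?????????
?█····█??
?·····█??
?█····█??
?█··★·█??
?█····█??
?██████??
?????????
?????????

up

?????????
?????????
?█····█??
?·····█??
?█··★·█??
?█····█??
?█····█??
?██████??
?????????

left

?????????
?????????
??█····█?
??·····█?
??█·★··█?
??█····█?
??█····█?
??██████?
?????????

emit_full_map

█····█
·····█
█·★··█
█····█
█····█
██████

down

?????????
??█····█?
??·····█?
??█····█?
??█·★··█?
??█····█?
??██████?
?????????
?????????

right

?????????
?█····█??
?·····█??
?█····█??
?█··★·█??
?█····█??
?██████??
?????????
?????????

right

?????????
█····█???
·····██??
█····██??
█···★██??
█····██??
███████??
?????????
?????????

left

?????????
?█····█??
?·····██?
?█····██?
?█··★·██?
?█····██?
?███████?
?????????
?????????

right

?????????
█····█???
·····██??
█····██??
█···★██??
█····██??
███████??
?????????
?????????

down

█····█???
·····██??
█····██??
█····██??
█···★██??
███████??
??█████??
?????????
?????????

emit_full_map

█····█?
·····██
█····██
█····██
█···★██
███████
??█████

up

?????????
█····█???
·····██??
█····██??
█···★██??
█····██??
███████??
??█████??
?????????

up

?????????
?????????
█····██??
·····██??
█···★██??
█····██??
█····██??
███████??
??█████??

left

?????????
?????????
?█····██?
?·····██?
?█··★·██?
?█····██?
?█····██?
?███████?
???█████?

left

?????????
?????????
??█····██
??·····██
??█·★··██
??█····██
??█····██
??███████
????█████

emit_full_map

█····██
·····██
█·★··██
█····██
█····██
███████
??█████

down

?????????
??█····██
??·····██
??█····██
??█·★··██
??█····██
??███████
????█████
?????????

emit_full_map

█····██
·····██
█····██
█·★··██
█····██
███████
??█████


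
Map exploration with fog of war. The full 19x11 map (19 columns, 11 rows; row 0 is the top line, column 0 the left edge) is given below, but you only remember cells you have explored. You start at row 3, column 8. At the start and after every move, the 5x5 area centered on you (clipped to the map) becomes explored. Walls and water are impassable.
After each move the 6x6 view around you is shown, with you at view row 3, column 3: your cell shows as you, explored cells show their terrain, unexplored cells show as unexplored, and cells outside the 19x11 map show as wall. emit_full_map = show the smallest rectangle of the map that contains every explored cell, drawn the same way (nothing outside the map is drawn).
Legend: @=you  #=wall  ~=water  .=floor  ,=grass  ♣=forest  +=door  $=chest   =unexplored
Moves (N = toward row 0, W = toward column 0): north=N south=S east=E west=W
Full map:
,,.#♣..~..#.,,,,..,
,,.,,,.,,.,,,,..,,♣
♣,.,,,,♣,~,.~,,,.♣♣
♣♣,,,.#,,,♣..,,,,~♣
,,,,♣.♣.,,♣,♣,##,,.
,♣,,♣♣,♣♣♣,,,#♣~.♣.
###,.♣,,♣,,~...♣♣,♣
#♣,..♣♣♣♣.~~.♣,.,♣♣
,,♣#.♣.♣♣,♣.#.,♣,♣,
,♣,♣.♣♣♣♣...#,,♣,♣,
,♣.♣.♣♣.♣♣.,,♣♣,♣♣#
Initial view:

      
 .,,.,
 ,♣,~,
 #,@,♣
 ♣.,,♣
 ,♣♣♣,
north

######
 .~..#
 .,,.,
 ,♣@~,
 #,,,♣
 ♣.,,♣

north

######
######
 .~..#
 .,@.,
 ,♣,~,
 #,,,♣

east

######
######
.~..#.
.,,@,,
,♣,~,.
#,,,♣.

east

######
######
~..#.,
,,.@,,
♣,~,.~
,,,♣..

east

######
######
..#.,,
,.,@,,
,~,.~,
,,♣..,

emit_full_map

.~..#.,,
.,,.,@,,
,♣,~,.~,
#,,,♣..,
♣.,,♣   
,♣♣♣,   

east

######
######
.#.,,,
.,,@,.
~,.~,,
,♣..,,

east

######
######
#.,,,,
,,,@..
,.~,,,
♣..,,,

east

######
######
.,,,,.
,,,@.,
.~,,,.
..,,,,

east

######
######
,,,,..
,,.@,,
~,,,.♣
.,,,,~

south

######
,,,,..
,,..,,
~,,@.♣
.,,,,~
 ,##,,

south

,,,,..
,,..,,
~,,,.♣
.,,@,~
 ,##,,
 #♣~.♣

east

,,,.. 
,..,,♣
,,,.♣♣
,,,@~♣
,##,,.
#♣~.♣.

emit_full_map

.~..#.,,,,.. 
.,,.,,,,..,,♣
,♣,~,.~,,,.♣♣
#,,,♣..,,,@~♣
♣.,,♣  ,##,,.
,♣♣♣,  #♣~.♣.

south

,..,,♣
,,,.♣♣
,,,,~♣
,##@,.
#♣~.♣.
 .♣♣,♣

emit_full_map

.~..#.,,,,.. 
.,,.,,,,..,,♣
,♣,~,.~,,,.♣♣
#,,,♣..,,,,~♣
♣.,,♣  ,##@,.
,♣♣♣,  #♣~.♣.
        .♣♣,♣


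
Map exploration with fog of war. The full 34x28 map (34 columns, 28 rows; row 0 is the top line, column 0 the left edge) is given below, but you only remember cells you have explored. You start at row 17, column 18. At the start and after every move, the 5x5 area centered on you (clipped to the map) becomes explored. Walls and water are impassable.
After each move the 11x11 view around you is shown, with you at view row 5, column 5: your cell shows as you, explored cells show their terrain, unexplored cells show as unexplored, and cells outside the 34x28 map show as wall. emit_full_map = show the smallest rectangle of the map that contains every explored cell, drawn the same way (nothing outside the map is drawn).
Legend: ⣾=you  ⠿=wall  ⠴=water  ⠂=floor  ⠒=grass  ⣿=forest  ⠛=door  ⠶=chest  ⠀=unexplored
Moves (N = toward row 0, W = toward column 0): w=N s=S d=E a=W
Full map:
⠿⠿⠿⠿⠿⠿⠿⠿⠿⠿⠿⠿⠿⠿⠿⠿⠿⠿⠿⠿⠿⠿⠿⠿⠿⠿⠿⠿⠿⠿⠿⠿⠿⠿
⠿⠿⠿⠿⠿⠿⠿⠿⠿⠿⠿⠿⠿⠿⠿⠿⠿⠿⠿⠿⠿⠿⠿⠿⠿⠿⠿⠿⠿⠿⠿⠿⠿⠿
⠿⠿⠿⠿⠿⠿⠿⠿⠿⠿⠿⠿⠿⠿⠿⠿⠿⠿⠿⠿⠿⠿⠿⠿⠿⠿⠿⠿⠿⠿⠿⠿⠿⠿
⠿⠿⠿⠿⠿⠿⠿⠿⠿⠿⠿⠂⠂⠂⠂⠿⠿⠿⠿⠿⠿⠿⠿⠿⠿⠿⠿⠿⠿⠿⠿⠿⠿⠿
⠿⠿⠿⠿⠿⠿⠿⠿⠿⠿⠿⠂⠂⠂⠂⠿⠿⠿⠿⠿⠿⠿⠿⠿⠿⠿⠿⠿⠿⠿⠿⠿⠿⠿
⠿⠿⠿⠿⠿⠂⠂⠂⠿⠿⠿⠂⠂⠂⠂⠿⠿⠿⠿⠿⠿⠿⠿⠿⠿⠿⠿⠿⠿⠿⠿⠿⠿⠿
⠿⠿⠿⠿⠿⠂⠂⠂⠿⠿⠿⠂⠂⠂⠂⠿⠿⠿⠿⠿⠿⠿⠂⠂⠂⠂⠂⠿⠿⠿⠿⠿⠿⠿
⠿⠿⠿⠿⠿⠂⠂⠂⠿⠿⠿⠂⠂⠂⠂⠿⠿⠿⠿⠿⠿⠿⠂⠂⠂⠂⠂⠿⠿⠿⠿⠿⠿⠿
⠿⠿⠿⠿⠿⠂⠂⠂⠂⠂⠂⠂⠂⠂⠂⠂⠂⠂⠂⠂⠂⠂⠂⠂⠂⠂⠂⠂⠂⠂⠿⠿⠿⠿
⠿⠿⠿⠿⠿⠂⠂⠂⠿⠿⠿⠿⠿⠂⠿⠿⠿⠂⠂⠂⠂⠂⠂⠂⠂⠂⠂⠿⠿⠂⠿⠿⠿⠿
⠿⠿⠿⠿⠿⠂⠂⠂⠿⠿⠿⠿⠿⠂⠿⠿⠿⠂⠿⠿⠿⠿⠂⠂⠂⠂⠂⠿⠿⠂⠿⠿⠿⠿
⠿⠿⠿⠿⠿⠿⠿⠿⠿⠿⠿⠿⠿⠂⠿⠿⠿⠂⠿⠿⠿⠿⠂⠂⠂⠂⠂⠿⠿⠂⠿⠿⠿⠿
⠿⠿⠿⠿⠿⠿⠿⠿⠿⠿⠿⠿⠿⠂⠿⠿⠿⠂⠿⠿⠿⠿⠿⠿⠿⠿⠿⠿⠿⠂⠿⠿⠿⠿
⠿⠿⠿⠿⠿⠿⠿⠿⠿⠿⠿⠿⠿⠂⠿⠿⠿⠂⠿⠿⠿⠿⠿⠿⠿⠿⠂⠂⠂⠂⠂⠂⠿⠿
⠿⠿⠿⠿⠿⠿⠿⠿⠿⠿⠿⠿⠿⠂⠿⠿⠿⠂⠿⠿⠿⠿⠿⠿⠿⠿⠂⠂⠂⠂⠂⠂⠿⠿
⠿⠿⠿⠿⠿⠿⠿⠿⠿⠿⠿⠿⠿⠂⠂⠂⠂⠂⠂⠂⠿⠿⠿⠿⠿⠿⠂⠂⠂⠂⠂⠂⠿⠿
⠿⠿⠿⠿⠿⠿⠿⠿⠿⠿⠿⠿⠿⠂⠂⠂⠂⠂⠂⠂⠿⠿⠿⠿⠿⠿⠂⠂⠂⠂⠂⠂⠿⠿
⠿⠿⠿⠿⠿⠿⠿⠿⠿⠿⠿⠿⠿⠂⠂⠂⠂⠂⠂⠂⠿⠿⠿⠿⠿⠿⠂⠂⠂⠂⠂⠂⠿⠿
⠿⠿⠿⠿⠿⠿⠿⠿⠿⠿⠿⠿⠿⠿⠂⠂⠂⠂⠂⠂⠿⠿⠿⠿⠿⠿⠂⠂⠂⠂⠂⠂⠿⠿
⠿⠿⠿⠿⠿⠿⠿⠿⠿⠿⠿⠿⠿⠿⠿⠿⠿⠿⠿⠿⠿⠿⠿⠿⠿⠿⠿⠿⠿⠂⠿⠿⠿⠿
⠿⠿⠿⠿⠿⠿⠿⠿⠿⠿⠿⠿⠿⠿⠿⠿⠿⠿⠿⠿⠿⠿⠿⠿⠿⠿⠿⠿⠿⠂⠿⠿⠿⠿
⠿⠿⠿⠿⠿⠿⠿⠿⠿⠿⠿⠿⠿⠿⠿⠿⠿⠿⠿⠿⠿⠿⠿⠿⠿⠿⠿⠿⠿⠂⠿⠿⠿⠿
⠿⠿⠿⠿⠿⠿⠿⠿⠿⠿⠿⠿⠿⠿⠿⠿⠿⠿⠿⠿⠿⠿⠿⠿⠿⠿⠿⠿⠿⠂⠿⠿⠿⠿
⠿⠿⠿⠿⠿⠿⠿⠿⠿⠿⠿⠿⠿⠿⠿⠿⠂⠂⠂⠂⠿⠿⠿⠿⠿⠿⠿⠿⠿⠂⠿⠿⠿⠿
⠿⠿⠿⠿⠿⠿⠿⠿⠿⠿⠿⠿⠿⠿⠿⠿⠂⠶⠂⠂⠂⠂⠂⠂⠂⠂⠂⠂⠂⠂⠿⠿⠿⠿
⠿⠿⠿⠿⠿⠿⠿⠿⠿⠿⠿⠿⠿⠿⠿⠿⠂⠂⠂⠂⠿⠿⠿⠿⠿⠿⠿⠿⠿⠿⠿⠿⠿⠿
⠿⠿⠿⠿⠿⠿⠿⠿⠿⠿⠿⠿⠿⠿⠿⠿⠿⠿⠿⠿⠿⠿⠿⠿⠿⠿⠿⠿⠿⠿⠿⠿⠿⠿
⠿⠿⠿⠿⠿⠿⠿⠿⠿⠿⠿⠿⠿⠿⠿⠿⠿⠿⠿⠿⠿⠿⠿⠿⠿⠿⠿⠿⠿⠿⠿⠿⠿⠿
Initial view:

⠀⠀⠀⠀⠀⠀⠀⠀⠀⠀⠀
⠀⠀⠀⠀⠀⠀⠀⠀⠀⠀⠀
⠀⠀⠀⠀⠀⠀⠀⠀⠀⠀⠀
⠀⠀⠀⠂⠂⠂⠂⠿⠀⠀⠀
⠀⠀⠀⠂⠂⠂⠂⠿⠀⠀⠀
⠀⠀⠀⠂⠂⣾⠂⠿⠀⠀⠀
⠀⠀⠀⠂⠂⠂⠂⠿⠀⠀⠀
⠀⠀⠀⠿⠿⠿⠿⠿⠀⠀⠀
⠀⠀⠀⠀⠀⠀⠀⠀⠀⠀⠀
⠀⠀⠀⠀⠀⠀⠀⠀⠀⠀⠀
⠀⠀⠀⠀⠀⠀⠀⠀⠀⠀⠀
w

⠀⠀⠀⠀⠀⠀⠀⠀⠀⠀⠀
⠀⠀⠀⠀⠀⠀⠀⠀⠀⠀⠀
⠀⠀⠀⠀⠀⠀⠀⠀⠀⠀⠀
⠀⠀⠀⠿⠂⠿⠿⠿⠀⠀⠀
⠀⠀⠀⠂⠂⠂⠂⠿⠀⠀⠀
⠀⠀⠀⠂⠂⣾⠂⠿⠀⠀⠀
⠀⠀⠀⠂⠂⠂⠂⠿⠀⠀⠀
⠀⠀⠀⠂⠂⠂⠂⠿⠀⠀⠀
⠀⠀⠀⠿⠿⠿⠿⠿⠀⠀⠀
⠀⠀⠀⠀⠀⠀⠀⠀⠀⠀⠀
⠀⠀⠀⠀⠀⠀⠀⠀⠀⠀⠀

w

⠀⠀⠀⠀⠀⠀⠀⠀⠀⠀⠀
⠀⠀⠀⠀⠀⠀⠀⠀⠀⠀⠀
⠀⠀⠀⠀⠀⠀⠀⠀⠀⠀⠀
⠀⠀⠀⠿⠂⠿⠿⠿⠀⠀⠀
⠀⠀⠀⠿⠂⠿⠿⠿⠀⠀⠀
⠀⠀⠀⠂⠂⣾⠂⠿⠀⠀⠀
⠀⠀⠀⠂⠂⠂⠂⠿⠀⠀⠀
⠀⠀⠀⠂⠂⠂⠂⠿⠀⠀⠀
⠀⠀⠀⠂⠂⠂⠂⠿⠀⠀⠀
⠀⠀⠀⠿⠿⠿⠿⠿⠀⠀⠀
⠀⠀⠀⠀⠀⠀⠀⠀⠀⠀⠀

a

⠀⠀⠀⠀⠀⠀⠀⠀⠀⠀⠀
⠀⠀⠀⠀⠀⠀⠀⠀⠀⠀⠀
⠀⠀⠀⠀⠀⠀⠀⠀⠀⠀⠀
⠀⠀⠀⠿⠿⠂⠿⠿⠿⠀⠀
⠀⠀⠀⠿⠿⠂⠿⠿⠿⠀⠀
⠀⠀⠀⠂⠂⣾⠂⠂⠿⠀⠀
⠀⠀⠀⠂⠂⠂⠂⠂⠿⠀⠀
⠀⠀⠀⠂⠂⠂⠂⠂⠿⠀⠀
⠀⠀⠀⠀⠂⠂⠂⠂⠿⠀⠀
⠀⠀⠀⠀⠿⠿⠿⠿⠿⠀⠀
⠀⠀⠀⠀⠀⠀⠀⠀⠀⠀⠀

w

⠀⠀⠀⠀⠀⠀⠀⠀⠀⠀⠀
⠀⠀⠀⠀⠀⠀⠀⠀⠀⠀⠀
⠀⠀⠀⠀⠀⠀⠀⠀⠀⠀⠀
⠀⠀⠀⠿⠿⠂⠿⠿⠀⠀⠀
⠀⠀⠀⠿⠿⠂⠿⠿⠿⠀⠀
⠀⠀⠀⠿⠿⣾⠿⠿⠿⠀⠀
⠀⠀⠀⠂⠂⠂⠂⠂⠿⠀⠀
⠀⠀⠀⠂⠂⠂⠂⠂⠿⠀⠀
⠀⠀⠀⠂⠂⠂⠂⠂⠿⠀⠀
⠀⠀⠀⠀⠂⠂⠂⠂⠿⠀⠀
⠀⠀⠀⠀⠿⠿⠿⠿⠿⠀⠀

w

⠀⠀⠀⠀⠀⠀⠀⠀⠀⠀⠀
⠀⠀⠀⠀⠀⠀⠀⠀⠀⠀⠀
⠀⠀⠀⠀⠀⠀⠀⠀⠀⠀⠀
⠀⠀⠀⠿⠿⠂⠿⠿⠀⠀⠀
⠀⠀⠀⠿⠿⠂⠿⠿⠀⠀⠀
⠀⠀⠀⠿⠿⣾⠿⠿⠿⠀⠀
⠀⠀⠀⠿⠿⠂⠿⠿⠿⠀⠀
⠀⠀⠀⠂⠂⠂⠂⠂⠿⠀⠀
⠀⠀⠀⠂⠂⠂⠂⠂⠿⠀⠀
⠀⠀⠀⠂⠂⠂⠂⠂⠿⠀⠀
⠀⠀⠀⠀⠂⠂⠂⠂⠿⠀⠀

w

⠀⠀⠀⠀⠀⠀⠀⠀⠀⠀⠀
⠀⠀⠀⠀⠀⠀⠀⠀⠀⠀⠀
⠀⠀⠀⠀⠀⠀⠀⠀⠀⠀⠀
⠀⠀⠀⠿⠿⠂⠿⠿⠀⠀⠀
⠀⠀⠀⠿⠿⠂⠿⠿⠀⠀⠀
⠀⠀⠀⠿⠿⣾⠿⠿⠀⠀⠀
⠀⠀⠀⠿⠿⠂⠿⠿⠿⠀⠀
⠀⠀⠀⠿⠿⠂⠿⠿⠿⠀⠀
⠀⠀⠀⠂⠂⠂⠂⠂⠿⠀⠀
⠀⠀⠀⠂⠂⠂⠂⠂⠿⠀⠀
⠀⠀⠀⠂⠂⠂⠂⠂⠿⠀⠀

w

⠀⠀⠀⠀⠀⠀⠀⠀⠀⠀⠀
⠀⠀⠀⠀⠀⠀⠀⠀⠀⠀⠀
⠀⠀⠀⠀⠀⠀⠀⠀⠀⠀⠀
⠀⠀⠀⠿⠿⠂⠂⠂⠀⠀⠀
⠀⠀⠀⠿⠿⠂⠿⠿⠀⠀⠀
⠀⠀⠀⠿⠿⣾⠿⠿⠀⠀⠀
⠀⠀⠀⠿⠿⠂⠿⠿⠀⠀⠀
⠀⠀⠀⠿⠿⠂⠿⠿⠿⠀⠀
⠀⠀⠀⠿⠿⠂⠿⠿⠿⠀⠀
⠀⠀⠀⠂⠂⠂⠂⠂⠿⠀⠀
⠀⠀⠀⠂⠂⠂⠂⠂⠿⠀⠀

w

⠀⠀⠀⠀⠀⠀⠀⠀⠀⠀⠀
⠀⠀⠀⠀⠀⠀⠀⠀⠀⠀⠀
⠀⠀⠀⠀⠀⠀⠀⠀⠀⠀⠀
⠀⠀⠀⠂⠂⠂⠂⠂⠀⠀⠀
⠀⠀⠀⠿⠿⠂⠂⠂⠀⠀⠀
⠀⠀⠀⠿⠿⣾⠿⠿⠀⠀⠀
⠀⠀⠀⠿⠿⠂⠿⠿⠀⠀⠀
⠀⠀⠀⠿⠿⠂⠿⠿⠀⠀⠀
⠀⠀⠀⠿⠿⠂⠿⠿⠿⠀⠀
⠀⠀⠀⠿⠿⠂⠿⠿⠿⠀⠀
⠀⠀⠀⠂⠂⠂⠂⠂⠿⠀⠀

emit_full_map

⠂⠂⠂⠂⠂⠀
⠿⠿⠂⠂⠂⠀
⠿⠿⣾⠿⠿⠀
⠿⠿⠂⠿⠿⠀
⠿⠿⠂⠿⠿⠀
⠿⠿⠂⠿⠿⠿
⠿⠿⠂⠿⠿⠿
⠂⠂⠂⠂⠂⠿
⠂⠂⠂⠂⠂⠿
⠂⠂⠂⠂⠂⠿
⠀⠂⠂⠂⠂⠿
⠀⠿⠿⠿⠿⠿

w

⠀⠀⠀⠀⠀⠀⠀⠀⠀⠀⠀
⠀⠀⠀⠀⠀⠀⠀⠀⠀⠀⠀
⠀⠀⠀⠀⠀⠀⠀⠀⠀⠀⠀
⠀⠀⠀⠿⠿⠿⠿⠿⠀⠀⠀
⠀⠀⠀⠂⠂⠂⠂⠂⠀⠀⠀
⠀⠀⠀⠿⠿⣾⠂⠂⠀⠀⠀
⠀⠀⠀⠿⠿⠂⠿⠿⠀⠀⠀
⠀⠀⠀⠿⠿⠂⠿⠿⠀⠀⠀
⠀⠀⠀⠿⠿⠂⠿⠿⠀⠀⠀
⠀⠀⠀⠿⠿⠂⠿⠿⠿⠀⠀
⠀⠀⠀⠿⠿⠂⠿⠿⠿⠀⠀

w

⠀⠀⠀⠀⠀⠀⠀⠀⠀⠀⠀
⠀⠀⠀⠀⠀⠀⠀⠀⠀⠀⠀
⠀⠀⠀⠀⠀⠀⠀⠀⠀⠀⠀
⠀⠀⠀⠿⠿⠿⠿⠿⠀⠀⠀
⠀⠀⠀⠿⠿⠿⠿⠿⠀⠀⠀
⠀⠀⠀⠂⠂⣾⠂⠂⠀⠀⠀
⠀⠀⠀⠿⠿⠂⠂⠂⠀⠀⠀
⠀⠀⠀⠿⠿⠂⠿⠿⠀⠀⠀
⠀⠀⠀⠿⠿⠂⠿⠿⠀⠀⠀
⠀⠀⠀⠿⠿⠂⠿⠿⠀⠀⠀
⠀⠀⠀⠿⠿⠂⠿⠿⠿⠀⠀

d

⠀⠀⠀⠀⠀⠀⠀⠀⠀⠀⠀
⠀⠀⠀⠀⠀⠀⠀⠀⠀⠀⠀
⠀⠀⠀⠀⠀⠀⠀⠀⠀⠀⠀
⠀⠀⠿⠿⠿⠿⠿⠿⠀⠀⠀
⠀⠀⠿⠿⠿⠿⠿⠿⠀⠀⠀
⠀⠀⠂⠂⠂⣾⠂⠂⠀⠀⠀
⠀⠀⠿⠿⠂⠂⠂⠂⠀⠀⠀
⠀⠀⠿⠿⠂⠿⠿⠿⠀⠀⠀
⠀⠀⠿⠿⠂⠿⠿⠀⠀⠀⠀
⠀⠀⠿⠿⠂⠿⠿⠀⠀⠀⠀
⠀⠀⠿⠿⠂⠿⠿⠿⠀⠀⠀

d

⠀⠀⠀⠀⠀⠀⠀⠀⠀⠀⠀
⠀⠀⠀⠀⠀⠀⠀⠀⠀⠀⠀
⠀⠀⠀⠀⠀⠀⠀⠀⠀⠀⠀
⠀⠿⠿⠿⠿⠿⠿⠿⠀⠀⠀
⠀⠿⠿⠿⠿⠿⠿⠿⠀⠀⠀
⠀⠂⠂⠂⠂⣾⠂⠂⠀⠀⠀
⠀⠿⠿⠂⠂⠂⠂⠂⠀⠀⠀
⠀⠿⠿⠂⠿⠿⠿⠿⠀⠀⠀
⠀⠿⠿⠂⠿⠿⠀⠀⠀⠀⠀
⠀⠿⠿⠂⠿⠿⠀⠀⠀⠀⠀
⠀⠿⠿⠂⠿⠿⠿⠀⠀⠀⠀

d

⠀⠀⠀⠀⠀⠀⠀⠀⠀⠀⠀
⠀⠀⠀⠀⠀⠀⠀⠀⠀⠀⠀
⠀⠀⠀⠀⠀⠀⠀⠀⠀⠀⠀
⠿⠿⠿⠿⠿⠿⠿⠂⠀⠀⠀
⠿⠿⠿⠿⠿⠿⠿⠂⠀⠀⠀
⠂⠂⠂⠂⠂⣾⠂⠂⠀⠀⠀
⠿⠿⠂⠂⠂⠂⠂⠂⠀⠀⠀
⠿⠿⠂⠿⠿⠿⠿⠂⠀⠀⠀
⠿⠿⠂⠿⠿⠀⠀⠀⠀⠀⠀
⠿⠿⠂⠿⠿⠀⠀⠀⠀⠀⠀
⠿⠿⠂⠿⠿⠿⠀⠀⠀⠀⠀

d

⠀⠀⠀⠀⠀⠀⠀⠀⠀⠀⠀
⠀⠀⠀⠀⠀⠀⠀⠀⠀⠀⠀
⠀⠀⠀⠀⠀⠀⠀⠀⠀⠀⠀
⠿⠿⠿⠿⠿⠿⠂⠂⠀⠀⠀
⠿⠿⠿⠿⠿⠿⠂⠂⠀⠀⠀
⠂⠂⠂⠂⠂⣾⠂⠂⠀⠀⠀
⠿⠂⠂⠂⠂⠂⠂⠂⠀⠀⠀
⠿⠂⠿⠿⠿⠿⠂⠂⠀⠀⠀
⠿⠂⠿⠿⠀⠀⠀⠀⠀⠀⠀
⠿⠂⠿⠿⠀⠀⠀⠀⠀⠀⠀
⠿⠂⠿⠿⠿⠀⠀⠀⠀⠀⠀

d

⠀⠀⠀⠀⠀⠀⠀⠀⠀⠀⠀
⠀⠀⠀⠀⠀⠀⠀⠀⠀⠀⠀
⠀⠀⠀⠀⠀⠀⠀⠀⠀⠀⠀
⠿⠿⠿⠿⠿⠂⠂⠂⠀⠀⠀
⠿⠿⠿⠿⠿⠂⠂⠂⠀⠀⠀
⠂⠂⠂⠂⠂⣾⠂⠂⠀⠀⠀
⠂⠂⠂⠂⠂⠂⠂⠂⠀⠀⠀
⠂⠿⠿⠿⠿⠂⠂⠂⠀⠀⠀
⠂⠿⠿⠀⠀⠀⠀⠀⠀⠀⠀
⠂⠿⠿⠀⠀⠀⠀⠀⠀⠀⠀
⠂⠿⠿⠿⠀⠀⠀⠀⠀⠀⠀

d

⠀⠀⠀⠀⠀⠀⠀⠀⠀⠀⠀
⠀⠀⠀⠀⠀⠀⠀⠀⠀⠀⠀
⠀⠀⠀⠀⠀⠀⠀⠀⠀⠀⠀
⠿⠿⠿⠿⠂⠂⠂⠂⠀⠀⠀
⠿⠿⠿⠿⠂⠂⠂⠂⠀⠀⠀
⠂⠂⠂⠂⠂⣾⠂⠂⠀⠀⠀
⠂⠂⠂⠂⠂⠂⠂⠂⠀⠀⠀
⠿⠿⠿⠿⠂⠂⠂⠂⠀⠀⠀
⠿⠿⠀⠀⠀⠀⠀⠀⠀⠀⠀
⠿⠿⠀⠀⠀⠀⠀⠀⠀⠀⠀
⠿⠿⠿⠀⠀⠀⠀⠀⠀⠀⠀

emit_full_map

⠿⠿⠿⠿⠿⠿⠿⠂⠂⠂⠂
⠿⠿⠿⠿⠿⠿⠿⠂⠂⠂⠂
⠂⠂⠂⠂⠂⠂⠂⠂⣾⠂⠂
⠿⠿⠂⠂⠂⠂⠂⠂⠂⠂⠂
⠿⠿⠂⠿⠿⠿⠿⠂⠂⠂⠂
⠿⠿⠂⠿⠿⠀⠀⠀⠀⠀⠀
⠿⠿⠂⠿⠿⠀⠀⠀⠀⠀⠀
⠿⠿⠂⠿⠿⠿⠀⠀⠀⠀⠀
⠿⠿⠂⠿⠿⠿⠀⠀⠀⠀⠀
⠂⠂⠂⠂⠂⠿⠀⠀⠀⠀⠀
⠂⠂⠂⠂⠂⠿⠀⠀⠀⠀⠀
⠂⠂⠂⠂⠂⠿⠀⠀⠀⠀⠀
⠀⠂⠂⠂⠂⠿⠀⠀⠀⠀⠀
⠀⠿⠿⠿⠿⠿⠀⠀⠀⠀⠀

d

⠀⠀⠀⠀⠀⠀⠀⠀⠀⠀⠀
⠀⠀⠀⠀⠀⠀⠀⠀⠀⠀⠀
⠀⠀⠀⠀⠀⠀⠀⠀⠀⠀⠀
⠿⠿⠿⠂⠂⠂⠂⠂⠀⠀⠀
⠿⠿⠿⠂⠂⠂⠂⠂⠀⠀⠀
⠂⠂⠂⠂⠂⣾⠂⠂⠀⠀⠀
⠂⠂⠂⠂⠂⠂⠂⠂⠀⠀⠀
⠿⠿⠿⠂⠂⠂⠂⠂⠀⠀⠀
⠿⠀⠀⠀⠀⠀⠀⠀⠀⠀⠀
⠿⠀⠀⠀⠀⠀⠀⠀⠀⠀⠀
⠿⠿⠀⠀⠀⠀⠀⠀⠀⠀⠀

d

⠀⠀⠀⠀⠀⠀⠀⠀⠀⠀⠀
⠀⠀⠀⠀⠀⠀⠀⠀⠀⠀⠀
⠀⠀⠀⠀⠀⠀⠀⠀⠀⠀⠀
⠿⠿⠂⠂⠂⠂⠂⠿⠀⠀⠀
⠿⠿⠂⠂⠂⠂⠂⠿⠀⠀⠀
⠂⠂⠂⠂⠂⣾⠂⠂⠀⠀⠀
⠂⠂⠂⠂⠂⠂⠂⠿⠀⠀⠀
⠿⠿⠂⠂⠂⠂⠂⠿⠀⠀⠀
⠀⠀⠀⠀⠀⠀⠀⠀⠀⠀⠀
⠀⠀⠀⠀⠀⠀⠀⠀⠀⠀⠀
⠿⠀⠀⠀⠀⠀⠀⠀⠀⠀⠀

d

⠀⠀⠀⠀⠀⠀⠀⠀⠀⠀⠀
⠀⠀⠀⠀⠀⠀⠀⠀⠀⠀⠀
⠀⠀⠀⠀⠀⠀⠀⠀⠀⠀⠀
⠿⠂⠂⠂⠂⠂⠿⠿⠀⠀⠀
⠿⠂⠂⠂⠂⠂⠿⠿⠀⠀⠀
⠂⠂⠂⠂⠂⣾⠂⠂⠀⠀⠀
⠂⠂⠂⠂⠂⠂⠿⠿⠀⠀⠀
⠿⠂⠂⠂⠂⠂⠿⠿⠀⠀⠀
⠀⠀⠀⠀⠀⠀⠀⠀⠀⠀⠀
⠀⠀⠀⠀⠀⠀⠀⠀⠀⠀⠀
⠀⠀⠀⠀⠀⠀⠀⠀⠀⠀⠀

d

⠀⠀⠀⠀⠀⠀⠀⠀⠀⠀⠀
⠀⠀⠀⠀⠀⠀⠀⠀⠀⠀⠀
⠀⠀⠀⠀⠀⠀⠀⠀⠀⠀⠀
⠂⠂⠂⠂⠂⠿⠿⠿⠀⠀⠀
⠂⠂⠂⠂⠂⠿⠿⠿⠀⠀⠀
⠂⠂⠂⠂⠂⣾⠂⠂⠀⠀⠀
⠂⠂⠂⠂⠂⠿⠿⠂⠀⠀⠀
⠂⠂⠂⠂⠂⠿⠿⠂⠀⠀⠀
⠀⠀⠀⠀⠀⠀⠀⠀⠀⠀⠀
⠀⠀⠀⠀⠀⠀⠀⠀⠀⠀⠀
⠀⠀⠀⠀⠀⠀⠀⠀⠀⠀⠀

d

⠀⠀⠀⠀⠀⠀⠀⠀⠀⠀⠀
⠀⠀⠀⠀⠀⠀⠀⠀⠀⠀⠀
⠀⠀⠀⠀⠀⠀⠀⠀⠀⠀⠀
⠂⠂⠂⠂⠿⠿⠿⠿⠀⠀⠀
⠂⠂⠂⠂⠿⠿⠿⠿⠀⠀⠀
⠂⠂⠂⠂⠂⣾⠂⠿⠀⠀⠀
⠂⠂⠂⠂⠿⠿⠂⠿⠀⠀⠀
⠂⠂⠂⠂⠿⠿⠂⠿⠀⠀⠀
⠀⠀⠀⠀⠀⠀⠀⠀⠀⠀⠀
⠀⠀⠀⠀⠀⠀⠀⠀⠀⠀⠀
⠀⠀⠀⠀⠀⠀⠀⠀⠀⠀⠀

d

⠀⠀⠀⠀⠀⠀⠀⠀⠀⠀⠿
⠀⠀⠀⠀⠀⠀⠀⠀⠀⠀⠿
⠀⠀⠀⠀⠀⠀⠀⠀⠀⠀⠿
⠂⠂⠂⠿⠿⠿⠿⠿⠀⠀⠿
⠂⠂⠂⠿⠿⠿⠿⠿⠀⠀⠿
⠂⠂⠂⠂⠂⣾⠿⠿⠀⠀⠿
⠂⠂⠂⠿⠿⠂⠿⠿⠀⠀⠿
⠂⠂⠂⠿⠿⠂⠿⠿⠀⠀⠿
⠀⠀⠀⠀⠀⠀⠀⠀⠀⠀⠿
⠀⠀⠀⠀⠀⠀⠀⠀⠀⠀⠿
⠀⠀⠀⠀⠀⠀⠀⠀⠀⠀⠿

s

⠀⠀⠀⠀⠀⠀⠀⠀⠀⠀⠿
⠀⠀⠀⠀⠀⠀⠀⠀⠀⠀⠿
⠂⠂⠂⠿⠿⠿⠿⠿⠀⠀⠿
⠂⠂⠂⠿⠿⠿⠿⠿⠀⠀⠿
⠂⠂⠂⠂⠂⠂⠿⠿⠀⠀⠿
⠂⠂⠂⠿⠿⣾⠿⠿⠀⠀⠿
⠂⠂⠂⠿⠿⠂⠿⠿⠀⠀⠿
⠀⠀⠀⠿⠿⠂⠿⠿⠀⠀⠿
⠀⠀⠀⠀⠀⠀⠀⠀⠀⠀⠿
⠀⠀⠀⠀⠀⠀⠀⠀⠀⠀⠿
⠀⠀⠀⠀⠀⠀⠀⠀⠀⠀⠿

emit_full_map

⠿⠿⠿⠿⠿⠿⠿⠂⠂⠂⠂⠂⠿⠿⠿⠿⠿
⠿⠿⠿⠿⠿⠿⠿⠂⠂⠂⠂⠂⠿⠿⠿⠿⠿
⠂⠂⠂⠂⠂⠂⠂⠂⠂⠂⠂⠂⠂⠂⠂⠿⠿
⠿⠿⠂⠂⠂⠂⠂⠂⠂⠂⠂⠂⠿⠿⣾⠿⠿
⠿⠿⠂⠿⠿⠿⠿⠂⠂⠂⠂⠂⠿⠿⠂⠿⠿
⠿⠿⠂⠿⠿⠀⠀⠀⠀⠀⠀⠀⠿⠿⠂⠿⠿
⠿⠿⠂⠿⠿⠀⠀⠀⠀⠀⠀⠀⠀⠀⠀⠀⠀
⠿⠿⠂⠿⠿⠿⠀⠀⠀⠀⠀⠀⠀⠀⠀⠀⠀
⠿⠿⠂⠿⠿⠿⠀⠀⠀⠀⠀⠀⠀⠀⠀⠀⠀
⠂⠂⠂⠂⠂⠿⠀⠀⠀⠀⠀⠀⠀⠀⠀⠀⠀
⠂⠂⠂⠂⠂⠿⠀⠀⠀⠀⠀⠀⠀⠀⠀⠀⠀
⠂⠂⠂⠂⠂⠿⠀⠀⠀⠀⠀⠀⠀⠀⠀⠀⠀
⠀⠂⠂⠂⠂⠿⠀⠀⠀⠀⠀⠀⠀⠀⠀⠀⠀
⠀⠿⠿⠿⠿⠿⠀⠀⠀⠀⠀⠀⠀⠀⠀⠀⠀

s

⠀⠀⠀⠀⠀⠀⠀⠀⠀⠀⠿
⠂⠂⠂⠿⠿⠿⠿⠿⠀⠀⠿
⠂⠂⠂⠿⠿⠿⠿⠿⠀⠀⠿
⠂⠂⠂⠂⠂⠂⠿⠿⠀⠀⠿
⠂⠂⠂⠿⠿⠂⠿⠿⠀⠀⠿
⠂⠂⠂⠿⠿⣾⠿⠿⠀⠀⠿
⠀⠀⠀⠿⠿⠂⠿⠿⠀⠀⠿
⠀⠀⠀⠿⠿⠂⠿⠿⠀⠀⠿
⠀⠀⠀⠀⠀⠀⠀⠀⠀⠀⠿
⠀⠀⠀⠀⠀⠀⠀⠀⠀⠀⠿
⠀⠀⠀⠀⠀⠀⠀⠀⠀⠀⠿

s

⠂⠂⠂⠿⠿⠿⠿⠿⠀⠀⠿
⠂⠂⠂⠿⠿⠿⠿⠿⠀⠀⠿
⠂⠂⠂⠂⠂⠂⠿⠿⠀⠀⠿
⠂⠂⠂⠿⠿⠂⠿⠿⠀⠀⠿
⠂⠂⠂⠿⠿⠂⠿⠿⠀⠀⠿
⠀⠀⠀⠿⠿⣾⠿⠿⠀⠀⠿
⠀⠀⠀⠿⠿⠂⠿⠿⠀⠀⠿
⠀⠀⠀⠂⠂⠂⠂⠂⠀⠀⠿
⠀⠀⠀⠀⠀⠀⠀⠀⠀⠀⠿
⠀⠀⠀⠀⠀⠀⠀⠀⠀⠀⠿
⠀⠀⠀⠀⠀⠀⠀⠀⠀⠀⠿

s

⠂⠂⠂⠿⠿⠿⠿⠿⠀⠀⠿
⠂⠂⠂⠂⠂⠂⠿⠿⠀⠀⠿
⠂⠂⠂⠿⠿⠂⠿⠿⠀⠀⠿
⠂⠂⠂⠿⠿⠂⠿⠿⠀⠀⠿
⠀⠀⠀⠿⠿⠂⠿⠿⠀⠀⠿
⠀⠀⠀⠿⠿⣾⠿⠿⠀⠀⠿
⠀⠀⠀⠂⠂⠂⠂⠂⠀⠀⠿
⠀⠀⠀⠂⠂⠂⠂⠂⠀⠀⠿
⠀⠀⠀⠀⠀⠀⠀⠀⠀⠀⠿
⠀⠀⠀⠀⠀⠀⠀⠀⠀⠀⠿
⠀⠀⠀⠀⠀⠀⠀⠀⠀⠀⠿

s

⠂⠂⠂⠂⠂⠂⠿⠿⠀⠀⠿
⠂⠂⠂⠿⠿⠂⠿⠿⠀⠀⠿
⠂⠂⠂⠿⠿⠂⠿⠿⠀⠀⠿
⠀⠀⠀⠿⠿⠂⠿⠿⠀⠀⠿
⠀⠀⠀⠿⠿⠂⠿⠿⠀⠀⠿
⠀⠀⠀⠂⠂⣾⠂⠂⠀⠀⠿
⠀⠀⠀⠂⠂⠂⠂⠂⠀⠀⠿
⠀⠀⠀⠂⠂⠂⠂⠂⠀⠀⠿
⠀⠀⠀⠀⠀⠀⠀⠀⠀⠀⠿
⠀⠀⠀⠀⠀⠀⠀⠀⠀⠀⠿
⠀⠀⠀⠀⠀⠀⠀⠀⠀⠀⠿

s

⠂⠂⠂⠿⠿⠂⠿⠿⠀⠀⠿
⠂⠂⠂⠿⠿⠂⠿⠿⠀⠀⠿
⠀⠀⠀⠿⠿⠂⠿⠿⠀⠀⠿
⠀⠀⠀⠿⠿⠂⠿⠿⠀⠀⠿
⠀⠀⠀⠂⠂⠂⠂⠂⠀⠀⠿
⠀⠀⠀⠂⠂⣾⠂⠂⠀⠀⠿
⠀⠀⠀⠂⠂⠂⠂⠂⠀⠀⠿
⠀⠀⠀⠂⠂⠂⠂⠂⠀⠀⠿
⠀⠀⠀⠀⠀⠀⠀⠀⠀⠀⠿
⠀⠀⠀⠀⠀⠀⠀⠀⠀⠀⠿
⠀⠀⠀⠀⠀⠀⠀⠀⠀⠀⠿

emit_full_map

⠿⠿⠿⠿⠿⠿⠿⠂⠂⠂⠂⠂⠿⠿⠿⠿⠿
⠿⠿⠿⠿⠿⠿⠿⠂⠂⠂⠂⠂⠿⠿⠿⠿⠿
⠂⠂⠂⠂⠂⠂⠂⠂⠂⠂⠂⠂⠂⠂⠂⠿⠿
⠿⠿⠂⠂⠂⠂⠂⠂⠂⠂⠂⠂⠿⠿⠂⠿⠿
⠿⠿⠂⠿⠿⠿⠿⠂⠂⠂⠂⠂⠿⠿⠂⠿⠿
⠿⠿⠂⠿⠿⠀⠀⠀⠀⠀⠀⠀⠿⠿⠂⠿⠿
⠿⠿⠂⠿⠿⠀⠀⠀⠀⠀⠀⠀⠿⠿⠂⠿⠿
⠿⠿⠂⠿⠿⠿⠀⠀⠀⠀⠀⠀⠂⠂⠂⠂⠂
⠿⠿⠂⠿⠿⠿⠀⠀⠀⠀⠀⠀⠂⠂⣾⠂⠂
⠂⠂⠂⠂⠂⠿⠀⠀⠀⠀⠀⠀⠂⠂⠂⠂⠂
⠂⠂⠂⠂⠂⠿⠀⠀⠀⠀⠀⠀⠂⠂⠂⠂⠂
⠂⠂⠂⠂⠂⠿⠀⠀⠀⠀⠀⠀⠀⠀⠀⠀⠀
⠀⠂⠂⠂⠂⠿⠀⠀⠀⠀⠀⠀⠀⠀⠀⠀⠀
⠀⠿⠿⠿⠿⠿⠀⠀⠀⠀⠀⠀⠀⠀⠀⠀⠀
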